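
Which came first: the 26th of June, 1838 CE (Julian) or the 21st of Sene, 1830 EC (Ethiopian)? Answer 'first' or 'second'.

second

First date → JDN 2392564; second date → JDN 2392553.
JDN 2392553 < JDN 2392564, so the second date is earlier.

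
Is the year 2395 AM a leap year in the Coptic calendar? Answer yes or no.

yes

2395 mod 4 = 3; in the Coptic calendar a year is leap when year mod 4 = 3, so it is a leap year.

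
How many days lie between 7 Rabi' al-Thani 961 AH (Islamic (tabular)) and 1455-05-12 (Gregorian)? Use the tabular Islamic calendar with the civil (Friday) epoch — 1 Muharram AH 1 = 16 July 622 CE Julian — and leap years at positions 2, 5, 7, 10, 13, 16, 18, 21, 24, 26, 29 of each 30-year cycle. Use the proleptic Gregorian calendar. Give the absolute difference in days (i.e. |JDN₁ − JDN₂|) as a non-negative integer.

36108

First date → JDN 2288727; second date → JDN 2252619.
The interval is |2288727 − 2252619| = 36108 days.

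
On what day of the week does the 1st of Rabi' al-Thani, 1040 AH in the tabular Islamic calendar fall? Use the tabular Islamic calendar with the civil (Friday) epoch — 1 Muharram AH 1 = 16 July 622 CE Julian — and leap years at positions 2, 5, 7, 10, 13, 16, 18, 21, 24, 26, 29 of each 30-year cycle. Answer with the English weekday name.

This is JDN 2316716 (7 November 1630 Gregorian).
Since JDN mod 7 = 3 (0 = Monday), the day is Thursday.

Thursday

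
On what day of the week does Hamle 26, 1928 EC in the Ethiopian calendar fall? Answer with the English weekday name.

This is JDN 2428383 (2 August 1936 Gregorian).
2428383 ≡ 6 (mod 7); counting from Monday = 0 gives Sunday.

Sunday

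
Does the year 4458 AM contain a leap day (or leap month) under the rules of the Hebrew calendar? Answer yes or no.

no

Hebrew year 4458 is year 12 of its 19-year Metonic cycle; leap years are at positions 3, 6, 8, 11, 14, 17, 19, so it is a common year (12 months).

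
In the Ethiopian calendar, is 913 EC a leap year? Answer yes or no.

913 mod 4 = 1; in the Ethiopian calendar a year is leap when year mod 4 = 3, so it is a common year.

no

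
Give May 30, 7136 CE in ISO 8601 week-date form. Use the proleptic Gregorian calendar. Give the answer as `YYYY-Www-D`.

7136-W22-6

The weekday is Saturday (ISO weekday 6).
That Saturday belongs to ISO week 22 of ISO year 7136.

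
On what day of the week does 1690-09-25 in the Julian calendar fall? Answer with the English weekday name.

This is JDN 2338598 (5 October 1690 Gregorian).
JDN 2338598 mod 7 = 3, and JDN 0 was a Monday, so this is a Thursday.

Thursday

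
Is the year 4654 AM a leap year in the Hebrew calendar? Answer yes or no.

no

Hebrew year 4654 is year 18 of its 19-year Metonic cycle; leap years are at positions 3, 6, 8, 11, 14, 17, 19, so it is a common year (12 months).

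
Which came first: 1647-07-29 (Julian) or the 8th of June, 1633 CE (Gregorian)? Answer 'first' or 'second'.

The two dates have Julian Day Numbers 2322834 and 2317660 respectively.
Since 2317660 < 2322834, the second date comes first.

second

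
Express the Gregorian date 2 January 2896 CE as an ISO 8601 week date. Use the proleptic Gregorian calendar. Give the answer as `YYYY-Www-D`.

2896-W01-1

The weekday is Monday (ISO weekday 1).
That Monday belongs to ISO week 1 of ISO year 2896.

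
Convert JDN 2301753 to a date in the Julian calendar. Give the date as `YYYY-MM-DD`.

JDN 2301753 is 19 November 1589 in the Gregorian calendar.
In the Julian calendar that day is 1589-11-09.

1589-11-09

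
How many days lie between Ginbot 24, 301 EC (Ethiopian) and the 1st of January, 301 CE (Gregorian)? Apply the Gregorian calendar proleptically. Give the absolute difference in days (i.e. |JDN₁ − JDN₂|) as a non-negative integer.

3061

First date → JDN 1834059; second date → JDN 1830998.
The interval is |1834059 − 1830998| = 3061 days.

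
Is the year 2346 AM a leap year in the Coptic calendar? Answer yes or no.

2346 mod 4 = 2; in the Coptic calendar a year is leap when year mod 4 = 3, so it is a common year.

no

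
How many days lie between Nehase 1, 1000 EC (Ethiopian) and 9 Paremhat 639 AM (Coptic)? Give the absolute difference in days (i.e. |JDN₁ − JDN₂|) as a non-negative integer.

31189

First date → JDN 2089436; second date → JDN 2058247.
The interval is |2089436 − 2058247| = 31189 days.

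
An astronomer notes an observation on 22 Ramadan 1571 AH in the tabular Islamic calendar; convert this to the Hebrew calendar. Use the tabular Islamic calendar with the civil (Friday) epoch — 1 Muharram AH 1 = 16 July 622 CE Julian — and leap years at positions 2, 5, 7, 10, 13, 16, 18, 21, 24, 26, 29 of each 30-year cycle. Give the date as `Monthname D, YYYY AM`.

Both dates share Julian Day Number 2505053; in the Hebrew calendar that is 23 Tammuz 5906 AM.

Tammuz 23, 5906 AM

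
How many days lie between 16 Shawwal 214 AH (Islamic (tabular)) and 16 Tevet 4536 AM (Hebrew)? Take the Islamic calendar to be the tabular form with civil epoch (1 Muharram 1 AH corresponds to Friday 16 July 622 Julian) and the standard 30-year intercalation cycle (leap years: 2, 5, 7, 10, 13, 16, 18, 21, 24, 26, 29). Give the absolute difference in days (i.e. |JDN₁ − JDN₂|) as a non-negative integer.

19727

JDN of the first date = 2024201.
JDN of the second date = 2004474.
|2004474 − 2024201| = 19727.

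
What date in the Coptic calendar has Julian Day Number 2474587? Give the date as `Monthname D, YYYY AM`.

Tobi 24, 1779 AM

JDN 2474587 is 1 February 2063 in the Gregorian calendar.
In the Coptic calendar that day is Tobi 24, 1779 AM.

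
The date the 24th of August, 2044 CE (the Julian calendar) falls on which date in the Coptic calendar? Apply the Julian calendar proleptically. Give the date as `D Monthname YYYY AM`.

Both dates share Julian Day Number 2467865; in the Coptic calendar that is 1 Pi Kogi Enavot 1760 AM.

1 Pi Kogi Enavot 1760 AM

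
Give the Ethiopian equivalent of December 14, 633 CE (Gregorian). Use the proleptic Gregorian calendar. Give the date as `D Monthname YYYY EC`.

15 Tahsas 626 EC

Both dates share Julian Day Number 1952606; in the Ethiopian calendar that is 15 Tahsas 626 EC.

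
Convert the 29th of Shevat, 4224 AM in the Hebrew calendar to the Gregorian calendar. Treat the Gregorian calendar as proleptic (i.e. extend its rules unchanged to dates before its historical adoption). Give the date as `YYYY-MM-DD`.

0464-01-24

Julian Day Number of the source date = 1890556.
Converting JDN 1890556 to the Gregorian calendar gives 24 January 464 CE.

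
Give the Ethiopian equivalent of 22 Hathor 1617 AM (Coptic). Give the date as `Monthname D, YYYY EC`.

Julian Day Number of the source date = 2415355.
Converting JDN 2415355 to the Ethiopian calendar gives 22 Hidar 1893 EC.

Hidar 22, 1893 EC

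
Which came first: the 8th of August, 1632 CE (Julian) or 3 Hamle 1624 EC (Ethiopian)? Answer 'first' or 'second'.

The two dates have Julian Day Numbers 2317366 and 2317324 respectively.
Since 2317324 < 2317366, the second date comes first.

second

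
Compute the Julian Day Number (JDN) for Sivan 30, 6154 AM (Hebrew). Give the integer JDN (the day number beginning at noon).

2595630

In the Gregorian calendar the same day is 29 June 2394.
JDN 2451545 is 1 January 2000 CE (Gregorian); the target day is +144085 days from there, so JDN = 2595630.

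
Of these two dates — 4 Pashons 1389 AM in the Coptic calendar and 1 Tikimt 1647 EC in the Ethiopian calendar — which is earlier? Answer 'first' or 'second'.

First date → JDN 2332240; second date → JDN 2325452.
JDN 2325452 < JDN 2332240, so the second date is earlier.

second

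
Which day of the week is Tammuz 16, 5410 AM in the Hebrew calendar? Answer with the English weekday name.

This is JDN 2323906 (15 July 1650 Gregorian).
Since JDN mod 7 = 4 (0 = Monday), the day is Friday.

Friday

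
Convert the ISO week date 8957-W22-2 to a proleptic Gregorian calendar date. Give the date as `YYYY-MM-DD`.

8957-05-31

ISO week 1 of 8957 is the week containing the first Thursday of 8957.
Week 22, day 2 (Tuesday) lands on 8957-05-31.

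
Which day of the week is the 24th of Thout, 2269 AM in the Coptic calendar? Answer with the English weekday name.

Sunday

Equivalently 8 October 2552 Gregorian, JDN 2653440.
2653440 ≡ 6 (mod 7); counting from Monday = 0 gives Sunday.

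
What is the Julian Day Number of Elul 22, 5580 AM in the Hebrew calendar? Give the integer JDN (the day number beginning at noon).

2386045

In the Gregorian calendar the same day is 1 September 1820.
JDN 2451545 is 1 January 2000 CE (Gregorian); the target day is −65500 days from there, so JDN = 2386045.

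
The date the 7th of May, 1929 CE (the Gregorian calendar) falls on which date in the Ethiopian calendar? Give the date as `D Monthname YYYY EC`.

Julian Day Number of the source date = 2425739.
Converting JDN 2425739 to the Ethiopian calendar gives 29 Miyazya 1921 EC.

29 Miyazya 1921 EC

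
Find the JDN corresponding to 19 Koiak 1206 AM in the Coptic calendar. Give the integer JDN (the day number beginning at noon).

2265264

In the proleptic Gregorian calendar the same day is 24 December 1489.
JDN 2299161 is 15 October 1582 CE (Gregorian); the target day is −33897 days from there, so JDN = 2265264.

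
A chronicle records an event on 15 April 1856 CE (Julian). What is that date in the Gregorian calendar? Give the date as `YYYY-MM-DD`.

At this point the Julian calendar is 12 days behind the Gregorian.
15 April 1856 Julian + 12 days → 27 April 1856 Gregorian.

1856-04-27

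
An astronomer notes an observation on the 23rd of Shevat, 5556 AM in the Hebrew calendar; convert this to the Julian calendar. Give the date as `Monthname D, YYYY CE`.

Julian Day Number of the source date = 2377068.
Converting JDN 2377068 to the Julian calendar gives 22 January 1796 CE.

January 22, 1796 CE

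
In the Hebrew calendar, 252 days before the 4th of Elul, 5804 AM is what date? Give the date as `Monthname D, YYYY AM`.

Kislev 17, 5804 AM

Counting 252 days back from JDN 2467855 reaches JDN 2467603, which is Kislev 17, 5804 AM.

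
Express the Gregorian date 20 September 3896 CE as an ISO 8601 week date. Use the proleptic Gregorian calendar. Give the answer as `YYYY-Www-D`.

3896-W38-7

The weekday is Sunday (ISO weekday 7).
That Sunday belongs to ISO week 38 of ISO year 3896.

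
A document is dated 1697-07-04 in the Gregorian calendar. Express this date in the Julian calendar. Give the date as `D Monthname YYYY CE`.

The Julian–Gregorian offset here is 10 days (Julian trailing).
4 July 1697 Gregorian − 10 days → 24 June 1697 Julian.

24 June 1697 CE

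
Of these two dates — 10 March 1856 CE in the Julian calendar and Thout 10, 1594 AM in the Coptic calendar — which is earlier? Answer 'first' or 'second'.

first

First date → JDN 2399031; second date → JDN 2406882.
JDN 2399031 < JDN 2406882, so the first date is earlier.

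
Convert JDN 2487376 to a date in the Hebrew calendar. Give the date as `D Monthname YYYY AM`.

4 Adar I 5858 AM

The Gregorian equivalent of JDN 2487376 is 6 February 2098.
In the Hebrew calendar that day is 4 Adar I 5858 AM.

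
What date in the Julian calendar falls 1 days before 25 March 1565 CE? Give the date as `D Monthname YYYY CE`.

JDN of 25 March 1565 CE = 2292758.
2292758 − 1 = 2292757.
JDN 2292757 in the Julian calendar is 24 March 1565 CE.

24 March 1565 CE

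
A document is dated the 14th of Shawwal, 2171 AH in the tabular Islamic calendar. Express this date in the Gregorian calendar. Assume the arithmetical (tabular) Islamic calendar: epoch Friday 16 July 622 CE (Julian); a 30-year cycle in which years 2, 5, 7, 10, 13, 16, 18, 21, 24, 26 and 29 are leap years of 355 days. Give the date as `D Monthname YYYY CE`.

11 September 2728 CE

Both dates share Julian Day Number 2717695; in the Gregorian calendar that is 11 September 2728 CE.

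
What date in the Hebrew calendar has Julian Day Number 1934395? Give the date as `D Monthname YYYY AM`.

JDN 1934395 is 3 February 584 in the proleptic Gregorian calendar.
In the Hebrew calendar that day is 14 Shevat 4344 AM.

14 Shevat 4344 AM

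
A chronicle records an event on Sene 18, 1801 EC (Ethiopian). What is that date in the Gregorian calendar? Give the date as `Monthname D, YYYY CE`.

June 24, 1809 CE

Both dates share Julian Day Number 2381958; in the Gregorian calendar that is 24 June 1809 CE.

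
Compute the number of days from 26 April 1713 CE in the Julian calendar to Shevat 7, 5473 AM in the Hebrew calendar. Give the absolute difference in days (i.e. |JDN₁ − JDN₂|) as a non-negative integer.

JDN of the first date = 2346847.
JDN of the second date = 2346754.
|2346754 − 2346847| = 93.

93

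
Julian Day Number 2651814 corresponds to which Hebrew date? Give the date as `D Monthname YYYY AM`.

JDN 2651814 is 26 April 2548 in the Gregorian calendar.
In the Hebrew calendar that day is 16 Nisan 6308 AM.

16 Nisan 6308 AM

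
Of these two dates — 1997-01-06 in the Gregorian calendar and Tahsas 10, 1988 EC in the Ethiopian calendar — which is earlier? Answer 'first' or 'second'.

Converting both to JDN: 2450455 vs 2450072; the smaller is the second.

second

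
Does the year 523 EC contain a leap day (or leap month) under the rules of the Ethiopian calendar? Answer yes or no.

523 mod 4 = 3; in the Ethiopian calendar a year is leap when year mod 4 = 3, so it is a leap year.

yes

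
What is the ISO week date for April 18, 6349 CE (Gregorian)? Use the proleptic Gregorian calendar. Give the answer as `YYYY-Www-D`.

6349-W16-1

The weekday is Monday (ISO weekday 1).
That Monday belongs to ISO week 16 of ISO year 6349.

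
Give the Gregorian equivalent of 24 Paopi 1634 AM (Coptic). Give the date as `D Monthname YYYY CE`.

3 November 1917 CE

Both dates share Julian Day Number 2421536; in the Gregorian calendar that is 3 November 1917 CE.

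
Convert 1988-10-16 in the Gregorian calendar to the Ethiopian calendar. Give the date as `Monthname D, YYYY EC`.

Both dates share Julian Day Number 2447451; in the Ethiopian calendar that is 6 Tikimt 1981 EC.

Tikimt 6, 1981 EC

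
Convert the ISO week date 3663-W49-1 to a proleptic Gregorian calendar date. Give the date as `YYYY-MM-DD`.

3663-12-03

ISO week 1 of 3663 is the week containing the first Thursday of 3663.
Week 49, day 1 (Monday) lands on 3663-12-03.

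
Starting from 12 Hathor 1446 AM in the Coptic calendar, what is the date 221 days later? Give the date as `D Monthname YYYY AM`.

23 Paoni 1446 AM

Counting 221 days forward from JDN 2352887 reaches JDN 2353108, which is 23 Paoni 1446 AM.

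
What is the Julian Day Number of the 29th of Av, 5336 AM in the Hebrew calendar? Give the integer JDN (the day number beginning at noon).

2296898

Equivalently 4 August 1576 (proleptic Gregorian).
JDN 2451545 is 1 January 2000 CE (Gregorian); the target day is −154647 days from there, so JDN = 2296898.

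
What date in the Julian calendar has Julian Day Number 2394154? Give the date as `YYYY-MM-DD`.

The Gregorian equivalent of JDN 2394154 is 14 November 1842.
In the Julian calendar that day is 1842-11-02.

1842-11-02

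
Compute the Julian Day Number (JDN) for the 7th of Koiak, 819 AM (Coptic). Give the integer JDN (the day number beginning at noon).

In the proleptic Gregorian calendar the same day is 10 December 1102.
JDN 2299161 is 15 October 1582 CE (Gregorian); the target day is −175261 days from there, so JDN = 2123900.

2123900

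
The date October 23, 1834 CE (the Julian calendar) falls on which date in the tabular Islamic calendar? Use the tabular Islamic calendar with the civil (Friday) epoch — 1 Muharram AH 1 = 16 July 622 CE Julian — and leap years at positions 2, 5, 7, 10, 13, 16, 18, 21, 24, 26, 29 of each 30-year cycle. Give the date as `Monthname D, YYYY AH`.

Rajab 2, 1250 AH

Julian Day Number of the source date = 2391222.
Converting JDN 2391222 to the tabular Islamic calendar gives 2 Rajab 1250 AH.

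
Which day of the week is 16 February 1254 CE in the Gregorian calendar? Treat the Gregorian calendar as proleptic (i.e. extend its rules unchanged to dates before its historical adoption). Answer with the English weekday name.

JDN 2179121 mod 7 = 0, and JDN 0 was a Monday, so this is a Monday.

Monday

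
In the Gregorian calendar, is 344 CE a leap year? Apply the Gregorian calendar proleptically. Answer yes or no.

yes

344 is divisible by 4 and not by 100, so it is a leap year.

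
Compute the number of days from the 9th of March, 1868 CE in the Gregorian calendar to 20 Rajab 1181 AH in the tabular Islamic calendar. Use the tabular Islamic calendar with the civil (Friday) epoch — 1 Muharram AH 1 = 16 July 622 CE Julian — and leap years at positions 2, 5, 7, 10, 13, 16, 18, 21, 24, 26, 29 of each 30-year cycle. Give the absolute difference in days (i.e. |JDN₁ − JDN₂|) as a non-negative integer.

36612

First date → JDN 2403401; second date → JDN 2366789.
The interval is |2403401 − 2366789| = 36612 days.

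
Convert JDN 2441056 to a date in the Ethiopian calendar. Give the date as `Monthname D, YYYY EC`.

Miyazya 6, 1963 EC

The Gregorian equivalent of JDN 2441056 is 14 April 1971.
In the Ethiopian calendar that day is Miyazya 6, 1963 EC.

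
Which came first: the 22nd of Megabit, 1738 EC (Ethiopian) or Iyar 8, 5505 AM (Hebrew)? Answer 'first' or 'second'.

second

First date → JDN 2358861; second date → JDN 2358538.
JDN 2358538 < JDN 2358861, so the second date is earlier.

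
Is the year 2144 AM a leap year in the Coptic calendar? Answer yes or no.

2144 mod 4 = 0; in the Coptic calendar a year is leap when year mod 4 = 3, so it is a common year.

no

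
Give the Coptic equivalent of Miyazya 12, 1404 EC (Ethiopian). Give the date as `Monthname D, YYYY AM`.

Parmouti 12, 1128 AM

Julian Day Number of the source date = 2236888.
Converting JDN 2236888 to the Coptic calendar gives 12 Parmouti 1128 AM.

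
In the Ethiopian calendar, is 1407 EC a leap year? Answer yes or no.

1407 mod 4 = 3; in the Ethiopian calendar a year is leap when year mod 4 = 3, so it is a leap year.

yes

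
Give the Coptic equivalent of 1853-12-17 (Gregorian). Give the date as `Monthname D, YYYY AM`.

Both dates share Julian Day Number 2398205; in the Coptic calendar that is 9 Koiak 1570 AM.

Koiak 9, 1570 AM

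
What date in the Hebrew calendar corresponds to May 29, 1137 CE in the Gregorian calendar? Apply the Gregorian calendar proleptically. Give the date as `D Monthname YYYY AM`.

Both dates share Julian Day Number 2136489; in the Hebrew calendar that is 29 Iyar 4897 AM.

29 Iyar 4897 AM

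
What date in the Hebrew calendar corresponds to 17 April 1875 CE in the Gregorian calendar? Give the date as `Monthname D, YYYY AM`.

Nisan 12, 5635 AM

Both dates share Julian Day Number 2405996; in the Hebrew calendar that is 12 Nisan 5635 AM.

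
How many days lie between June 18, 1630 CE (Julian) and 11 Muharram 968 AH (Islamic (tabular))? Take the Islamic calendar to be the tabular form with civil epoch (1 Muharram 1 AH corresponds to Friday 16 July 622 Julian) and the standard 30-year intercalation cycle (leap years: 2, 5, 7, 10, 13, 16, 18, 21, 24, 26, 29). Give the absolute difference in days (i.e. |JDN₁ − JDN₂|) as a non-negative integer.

JDN of the first date = 2316584.
JDN of the second date = 2291123.
|2291123 − 2316584| = 25461.

25461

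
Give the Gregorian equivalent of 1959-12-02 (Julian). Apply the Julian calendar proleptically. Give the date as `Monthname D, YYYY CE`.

For dates in this range the Gregorian date is 13 days ahead of the Julian.
2 December 1959 Julian + 13 days → 15 December 1959 Gregorian.

December 15, 1959 CE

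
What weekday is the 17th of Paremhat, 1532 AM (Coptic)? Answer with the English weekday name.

In the Gregorian calendar this is 25 March 1816 (JDN 2384424).
JDN 2384424 mod 7 = 0, and JDN 0 was a Monday, so this is a Monday.

Monday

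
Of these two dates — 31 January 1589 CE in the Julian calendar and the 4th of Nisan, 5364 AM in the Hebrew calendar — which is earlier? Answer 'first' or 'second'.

first

First date → JDN 2301471; second date → JDN 2307003.
JDN 2301471 < JDN 2307003, so the first date is earlier.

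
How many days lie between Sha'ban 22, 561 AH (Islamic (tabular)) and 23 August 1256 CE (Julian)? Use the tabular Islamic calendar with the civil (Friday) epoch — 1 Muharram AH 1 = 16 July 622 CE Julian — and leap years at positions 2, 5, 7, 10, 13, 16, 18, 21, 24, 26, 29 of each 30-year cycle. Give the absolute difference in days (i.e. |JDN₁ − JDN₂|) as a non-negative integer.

First date → JDN 2147113; second date → JDN 2180047.
The interval is |2147113 − 2180047| = 32934 days.

32934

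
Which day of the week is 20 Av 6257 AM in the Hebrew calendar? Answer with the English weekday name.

Equivalently 19 August 2497 Gregorian, JDN 2633302.
JDN 2633302 mod 7 = 0, and JDN 0 was a Monday, so this is a Monday.

Monday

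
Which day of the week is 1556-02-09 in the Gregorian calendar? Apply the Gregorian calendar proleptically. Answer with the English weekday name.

Thursday

Since JDN mod 7 = 3 (0 = Monday), the day is Thursday.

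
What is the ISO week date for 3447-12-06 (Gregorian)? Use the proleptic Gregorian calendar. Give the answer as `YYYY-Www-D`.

3447-W49-1

The weekday is Monday (ISO weekday 1).
That Monday belongs to ISO week 49 of ISO year 3447.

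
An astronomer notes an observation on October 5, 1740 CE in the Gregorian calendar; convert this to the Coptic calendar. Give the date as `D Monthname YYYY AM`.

Both dates share Julian Day Number 2356860; in the Coptic calendar that is 27 Thout 1457 AM.

27 Thout 1457 AM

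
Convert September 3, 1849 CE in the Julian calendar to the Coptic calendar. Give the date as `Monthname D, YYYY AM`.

Both dates share Julian Day Number 2396651; in the Coptic calendar that is 6 Thout 1566 AM.

Thout 6, 1566 AM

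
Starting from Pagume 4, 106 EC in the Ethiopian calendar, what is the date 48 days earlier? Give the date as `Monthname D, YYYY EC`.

JDN of Pagume 4, 106 EC = 1762935.
1762935 − 48 = 1762887.
JDN 1762887 in the Ethiopian calendar is Hamle 16, 106 EC.

Hamle 16, 106 EC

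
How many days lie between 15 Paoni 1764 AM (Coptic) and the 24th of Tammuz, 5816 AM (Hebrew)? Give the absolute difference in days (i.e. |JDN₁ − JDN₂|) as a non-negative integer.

2938

First date → JDN 2469250; second date → JDN 2472188.
The interval is |2469250 − 2472188| = 2938 days.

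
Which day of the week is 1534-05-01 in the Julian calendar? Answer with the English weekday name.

Friday

Equivalently 11 May 1534 Gregorian, JDN 2281472.
2281472 ≡ 4 (mod 7); counting from Monday = 0 gives Friday.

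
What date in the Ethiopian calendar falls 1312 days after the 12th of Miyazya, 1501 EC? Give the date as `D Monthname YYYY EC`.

13 Hidar 1505 EC

JDN of the 12th of Miyazya, 1501 EC = 2272317.
2272317 + 1312 = 2273629.
JDN 2273629 in the Ethiopian calendar is 13 Hidar 1505 EC.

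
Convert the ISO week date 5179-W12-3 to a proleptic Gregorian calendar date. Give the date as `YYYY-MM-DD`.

5179-03-21

ISO week 1 of 5179 is the week containing the first Thursday of 5179.
Week 12, day 3 (Wednesday) lands on 5179-03-21.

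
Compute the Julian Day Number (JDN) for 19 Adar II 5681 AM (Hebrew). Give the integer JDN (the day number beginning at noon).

In the Gregorian calendar the same day is 29 March 1921.
JDN 2299161 is 15 October 1582 CE (Gregorian); the target day is +123617 days from there, so JDN = 2422778.

2422778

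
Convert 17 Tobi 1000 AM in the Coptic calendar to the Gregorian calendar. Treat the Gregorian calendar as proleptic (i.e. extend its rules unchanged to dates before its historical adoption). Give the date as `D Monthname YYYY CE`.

20 January 1284 CE

Julian Day Number of the source date = 2190051.
Converting JDN 2190051 to the Gregorian calendar gives 20 January 1284 CE.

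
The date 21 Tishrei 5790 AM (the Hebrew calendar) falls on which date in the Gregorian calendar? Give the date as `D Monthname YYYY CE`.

Julian Day Number of the source date = 2462410.
Converting JDN 2462410 to the Gregorian calendar gives 30 September 2029 CE.

30 September 2029 CE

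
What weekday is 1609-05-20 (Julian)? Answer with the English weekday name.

This is JDN 2308885 (30 May 1609 Gregorian).
JDN 2308885 mod 7 = 5, and JDN 0 was a Monday, so this is a Saturday.

Saturday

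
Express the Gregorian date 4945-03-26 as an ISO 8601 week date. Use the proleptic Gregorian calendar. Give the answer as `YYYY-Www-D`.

The weekday is Friday (ISO weekday 5).
That Friday belongs to ISO week 12 of ISO year 4945.

4945-W12-5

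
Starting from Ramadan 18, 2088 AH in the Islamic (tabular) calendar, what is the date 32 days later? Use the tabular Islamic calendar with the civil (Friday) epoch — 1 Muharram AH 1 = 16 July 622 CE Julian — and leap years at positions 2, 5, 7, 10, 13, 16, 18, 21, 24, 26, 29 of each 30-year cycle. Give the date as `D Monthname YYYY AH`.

20 Shawwal 2088 AH

The starting date is JDN 2688256; 2688256 + 32 = 2688288.
JDN 2688288 corresponds to 20 Shawwal 2088 AH.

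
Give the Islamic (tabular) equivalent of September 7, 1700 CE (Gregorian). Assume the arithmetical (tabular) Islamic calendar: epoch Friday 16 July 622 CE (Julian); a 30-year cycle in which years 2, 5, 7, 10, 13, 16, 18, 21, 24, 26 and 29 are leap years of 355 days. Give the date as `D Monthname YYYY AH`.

23 Rabi' al-Awwal 1112 AH

Julian Day Number of the source date = 2342222.
Converting JDN 2342222 to the tabular Islamic calendar gives 23 Rabi' al-Awwal 1112 AH.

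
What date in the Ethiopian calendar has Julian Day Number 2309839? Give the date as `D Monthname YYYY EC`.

JDN 2309839 is 9 January 1612 in the Gregorian calendar.
In the Ethiopian calendar that day is 3 Tir 1604 EC.

3 Tir 1604 EC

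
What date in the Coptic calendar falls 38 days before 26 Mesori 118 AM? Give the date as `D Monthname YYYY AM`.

Counting 38 days back from JDN 1868119 reaches JDN 1868081, which is 18 Epip 118 AM.

18 Epip 118 AM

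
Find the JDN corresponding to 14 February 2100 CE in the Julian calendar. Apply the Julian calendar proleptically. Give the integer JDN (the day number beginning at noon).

2488127

In the Gregorian calendar the same day is 27 February 2100.
JDN 2299161 is 15 October 1582 CE (Gregorian); the target day is +188966 days from there, so JDN = 2488127.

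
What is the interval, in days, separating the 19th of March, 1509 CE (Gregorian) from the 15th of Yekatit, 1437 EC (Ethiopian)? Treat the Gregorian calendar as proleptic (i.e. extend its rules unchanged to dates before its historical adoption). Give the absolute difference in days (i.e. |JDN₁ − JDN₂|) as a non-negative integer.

23404

JDN of the first date = 2272288.
JDN of the second date = 2248884.
|2248884 − 2272288| = 23404.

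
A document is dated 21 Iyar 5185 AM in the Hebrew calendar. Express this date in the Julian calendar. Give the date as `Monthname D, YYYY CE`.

May 9, 1425 CE

Julian Day Number of the source date = 2241668.
Converting JDN 2241668 to the Julian calendar gives 9 May 1425 CE.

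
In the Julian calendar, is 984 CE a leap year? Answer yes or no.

984 mod 4 = 0, so it is a leap year in the Julian calendar.

yes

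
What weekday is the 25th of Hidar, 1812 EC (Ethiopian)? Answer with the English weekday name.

Saturday

This is JDN 2385773 (4 December 1819 Gregorian).
2385773 ≡ 5 (mod 7); counting from Monday = 0 gives Saturday.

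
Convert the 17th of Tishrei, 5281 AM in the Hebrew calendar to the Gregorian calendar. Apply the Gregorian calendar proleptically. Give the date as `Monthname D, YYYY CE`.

October 9, 1520 CE

Julian Day Number of the source date = 2276510.
Converting JDN 2276510 to the Gregorian calendar gives 9 October 1520 CE.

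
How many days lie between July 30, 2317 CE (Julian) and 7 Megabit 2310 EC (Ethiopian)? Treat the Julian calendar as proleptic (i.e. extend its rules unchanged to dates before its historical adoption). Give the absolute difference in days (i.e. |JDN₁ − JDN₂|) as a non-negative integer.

216

JDN of the first date = 2567553.
JDN of the second date = 2567769.
|2567769 − 2567553| = 216.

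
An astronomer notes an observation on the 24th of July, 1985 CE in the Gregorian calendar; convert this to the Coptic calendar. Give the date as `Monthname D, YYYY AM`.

Julian Day Number of the source date = 2446271.
Converting JDN 2446271 to the Coptic calendar gives 17 Epip 1701 AM.

Epip 17, 1701 AM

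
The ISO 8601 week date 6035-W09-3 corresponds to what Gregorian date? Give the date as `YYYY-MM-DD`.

6035-02-28

ISO week 1 of 6035 is the week containing the first Thursday of 6035.
Week 9, day 3 (Wednesday) lands on 6035-02-28.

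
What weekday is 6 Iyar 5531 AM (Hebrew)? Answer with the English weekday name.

In the Gregorian calendar this is 20 April 1771 (JDN 2368014).
Since JDN mod 7 = 5 (0 = Monday), the day is Saturday.

Saturday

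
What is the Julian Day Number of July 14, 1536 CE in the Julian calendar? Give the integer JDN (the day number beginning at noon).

In the proleptic Gregorian calendar the same day is 24 July 1536.
JDN 2299161 is 15 October 1582 CE (Gregorian); the target day is −16884 days from there, so JDN = 2282277.

2282277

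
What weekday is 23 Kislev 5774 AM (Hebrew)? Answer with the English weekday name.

Tuesday

Equivalently 26 November 2013 Gregorian, JDN 2456623.
Since JDN mod 7 = 1 (0 = Monday), the day is Tuesday.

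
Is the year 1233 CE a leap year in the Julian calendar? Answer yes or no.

no

1233 mod 4 = 1, so it is a common year in the Julian calendar.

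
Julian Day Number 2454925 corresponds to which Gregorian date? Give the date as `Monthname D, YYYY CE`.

Counting from JDN 2299161 = 15 Oct 1582 gives an offset of 155764 days.

April 3, 2009 CE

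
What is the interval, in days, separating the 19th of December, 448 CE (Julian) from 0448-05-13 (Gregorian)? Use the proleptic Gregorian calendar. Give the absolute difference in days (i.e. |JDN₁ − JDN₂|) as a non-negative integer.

221

First date → JDN 1885043; second date → JDN 1884822.
The interval is |1885043 − 1884822| = 221 days.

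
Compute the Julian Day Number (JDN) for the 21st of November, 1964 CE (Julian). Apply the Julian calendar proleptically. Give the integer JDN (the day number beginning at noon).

Equivalently 4 December 1964 (Gregorian).
JDN 2299161 is 15 October 1582 CE (Gregorian); the target day is +139573 days from there, so JDN = 2438734.

2438734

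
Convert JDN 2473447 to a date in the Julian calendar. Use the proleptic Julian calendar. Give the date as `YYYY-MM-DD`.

2059-12-06

The Gregorian equivalent of JDN 2473447 is 19 December 2059.
In the Julian calendar that day is 2059-12-06.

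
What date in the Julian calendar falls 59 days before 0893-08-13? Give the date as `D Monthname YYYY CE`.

15 June 893 CE

The starting date is JDN 2047451; 2047451 − 59 = 2047392.
JDN 2047392 corresponds to 15 June 893 CE.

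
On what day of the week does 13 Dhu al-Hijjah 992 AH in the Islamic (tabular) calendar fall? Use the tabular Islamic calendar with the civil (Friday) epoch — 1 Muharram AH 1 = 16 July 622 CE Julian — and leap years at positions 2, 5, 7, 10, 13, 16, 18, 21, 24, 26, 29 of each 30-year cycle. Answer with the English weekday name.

Sunday

In the Gregorian calendar this is 16 December 1584 (JDN 2299954).
JDN 2299954 mod 7 = 6, and JDN 0 was a Monday, so this is a Sunday.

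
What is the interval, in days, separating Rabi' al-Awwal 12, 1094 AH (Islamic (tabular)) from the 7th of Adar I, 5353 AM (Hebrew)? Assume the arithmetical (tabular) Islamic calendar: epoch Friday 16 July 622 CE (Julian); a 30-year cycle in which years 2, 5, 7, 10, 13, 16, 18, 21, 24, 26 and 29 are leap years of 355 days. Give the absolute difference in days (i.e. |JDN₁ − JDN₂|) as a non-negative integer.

32902

First date → JDN 2335833; second date → JDN 2302931.
The interval is |2335833 − 2302931| = 32902 days.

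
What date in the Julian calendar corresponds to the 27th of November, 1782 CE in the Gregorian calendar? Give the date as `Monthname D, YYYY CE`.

November 16, 1782 CE

The Julian–Gregorian offset here is 11 days (Julian trailing).
27 November 1782 Gregorian − 11 days → 16 November 1782 Julian.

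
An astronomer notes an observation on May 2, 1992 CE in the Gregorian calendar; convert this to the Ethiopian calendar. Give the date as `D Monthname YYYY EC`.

Julian Day Number of the source date = 2448745.
Converting JDN 2448745 to the Ethiopian calendar gives 24 Miyazya 1984 EC.

24 Miyazya 1984 EC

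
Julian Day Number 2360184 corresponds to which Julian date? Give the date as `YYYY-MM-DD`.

The Gregorian equivalent of JDN 2360184 is 11 November 1749.
In the Julian calendar that day is 1749-10-31.

1749-10-31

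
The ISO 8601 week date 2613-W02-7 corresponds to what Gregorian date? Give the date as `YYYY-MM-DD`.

ISO week 1 of 2613 is the week containing the first Thursday of 2613.
Week 2, day 7 (Sunday) lands on 2613-01-17.

2613-01-17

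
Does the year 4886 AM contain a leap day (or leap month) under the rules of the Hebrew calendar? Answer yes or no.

Hebrew year 4886 is year 3 of its 19-year Metonic cycle; leap years are at positions 3, 6, 8, 11, 14, 17, 19, so it is a leap year (13 months).

yes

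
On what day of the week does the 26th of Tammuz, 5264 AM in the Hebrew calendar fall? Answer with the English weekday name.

Equivalently 18 July 1504 Gregorian, JDN 2270583.
Since JDN mod 7 = 0 (0 = Monday), the day is Monday.

Monday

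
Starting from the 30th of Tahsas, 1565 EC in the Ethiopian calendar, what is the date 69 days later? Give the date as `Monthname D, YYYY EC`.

Megabit 9, 1565 EC

Counting 69 days forward from JDN 2295591 reaches JDN 2295660, which is Megabit 9, 1565 EC.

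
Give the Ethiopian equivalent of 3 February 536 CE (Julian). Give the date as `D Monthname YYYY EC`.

Julian Day Number of the source date = 1916865.
Converting JDN 1916865 to the Ethiopian calendar gives 8 Yekatit 528 EC.

8 Yekatit 528 EC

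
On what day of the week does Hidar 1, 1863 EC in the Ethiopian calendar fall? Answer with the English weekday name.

In the Gregorian calendar this is 9 November 1870 (JDN 2404376).
JDN 2404376 mod 7 = 2, and JDN 0 was a Monday, so this is a Wednesday.

Wednesday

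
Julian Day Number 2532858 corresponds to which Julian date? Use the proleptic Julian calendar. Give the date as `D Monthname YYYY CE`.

3 August 2222 CE

The Gregorian equivalent of JDN 2532858 is 18 August 2222.
In the Julian calendar that day is 3 August 2222 CE.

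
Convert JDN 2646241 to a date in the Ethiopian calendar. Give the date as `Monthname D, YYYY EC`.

JDN 2646241 is 22 January 2533 in the Gregorian calendar.
In the Ethiopian calendar that day is Tir 10, 2525 EC.

Tir 10, 2525 EC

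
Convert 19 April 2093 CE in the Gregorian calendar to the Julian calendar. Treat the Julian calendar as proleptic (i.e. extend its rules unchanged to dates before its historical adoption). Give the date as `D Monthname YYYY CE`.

For dates in this range the Gregorian date is 13 days ahead of the Julian.
19 April 2093 Gregorian − 13 days → 6 April 2093 Julian.

6 April 2093 CE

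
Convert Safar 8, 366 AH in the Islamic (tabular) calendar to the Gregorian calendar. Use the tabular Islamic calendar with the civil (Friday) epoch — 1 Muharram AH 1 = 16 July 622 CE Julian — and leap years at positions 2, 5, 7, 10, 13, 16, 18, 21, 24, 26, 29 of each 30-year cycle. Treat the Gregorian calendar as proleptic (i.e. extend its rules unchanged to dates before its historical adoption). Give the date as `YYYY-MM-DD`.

Julian Day Number of the source date = 2077821.
Converting JDN 2077821 to the Gregorian calendar gives 11 October 976 CE.

0976-10-11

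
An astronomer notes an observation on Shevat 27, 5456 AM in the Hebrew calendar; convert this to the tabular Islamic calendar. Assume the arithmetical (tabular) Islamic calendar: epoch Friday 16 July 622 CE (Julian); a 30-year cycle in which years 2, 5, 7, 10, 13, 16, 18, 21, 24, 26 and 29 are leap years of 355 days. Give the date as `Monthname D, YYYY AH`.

Jumada al-Thani 25, 1107 AH

Julian Day Number of the source date = 2340542.
Converting JDN 2340542 to the tabular Islamic calendar gives 25 Jumada al-Thani 1107 AH.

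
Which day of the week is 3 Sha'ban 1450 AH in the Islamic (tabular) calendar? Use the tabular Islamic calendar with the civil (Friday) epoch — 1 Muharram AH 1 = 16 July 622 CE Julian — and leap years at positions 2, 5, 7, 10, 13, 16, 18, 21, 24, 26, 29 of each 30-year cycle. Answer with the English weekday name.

In the Gregorian calendar this is 20 December 2028 (JDN 2462126).
JDN 2462126 mod 7 = 2, and JDN 0 was a Monday, so this is a Wednesday.

Wednesday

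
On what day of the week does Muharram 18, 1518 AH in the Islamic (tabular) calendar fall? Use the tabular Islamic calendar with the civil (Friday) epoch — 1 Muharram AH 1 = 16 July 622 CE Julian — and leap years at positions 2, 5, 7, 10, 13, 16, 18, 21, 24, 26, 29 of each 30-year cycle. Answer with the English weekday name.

Equivalently 2 June 2094 Gregorian, JDN 2486031.
Since JDN mod 7 = 2 (0 = Monday), the day is Wednesday.

Wednesday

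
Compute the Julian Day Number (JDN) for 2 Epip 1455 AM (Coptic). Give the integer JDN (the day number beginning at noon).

2356404

In the Gregorian calendar the same day is 7 July 1739.
JDN 2299161 is 15 October 1582 CE (Gregorian); the target day is +57243 days from there, so JDN = 2356404.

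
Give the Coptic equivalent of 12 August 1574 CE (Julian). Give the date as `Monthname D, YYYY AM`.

The source date corresponds to 22 August 1574 in the proleptic Gregorian calendar (JDN 2296185).
That day falls on 19 Mesori 1290 AM in the Coptic calendar.

Mesori 19, 1290 AM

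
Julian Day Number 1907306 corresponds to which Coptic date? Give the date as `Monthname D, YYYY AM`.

Koiak 6, 226 AM

JDN 1907306 is 4 December 509 in the proleptic Gregorian calendar.
In the Coptic calendar that day is Koiak 6, 226 AM.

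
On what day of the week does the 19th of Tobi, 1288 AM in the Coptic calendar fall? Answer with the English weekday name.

Tuesday

Equivalently 25 January 1572 Gregorian, JDN 2295245.
JDN 2295245 mod 7 = 1, and JDN 0 was a Monday, so this is a Tuesday.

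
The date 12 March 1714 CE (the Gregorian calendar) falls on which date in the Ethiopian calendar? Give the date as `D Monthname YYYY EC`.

5 Megabit 1706 EC

Both dates share Julian Day Number 2347156; in the Ethiopian calendar that is 5 Megabit 1706 EC.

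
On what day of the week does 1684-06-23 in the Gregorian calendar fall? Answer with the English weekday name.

2336303 ≡ 4 (mod 7); counting from Monday = 0 gives Friday.

Friday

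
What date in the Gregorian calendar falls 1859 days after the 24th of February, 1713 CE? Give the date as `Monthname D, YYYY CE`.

March 29, 1718 CE

Counting 1859 days forward from JDN 2346775 reaches JDN 2348634, which is March 29, 1718 CE.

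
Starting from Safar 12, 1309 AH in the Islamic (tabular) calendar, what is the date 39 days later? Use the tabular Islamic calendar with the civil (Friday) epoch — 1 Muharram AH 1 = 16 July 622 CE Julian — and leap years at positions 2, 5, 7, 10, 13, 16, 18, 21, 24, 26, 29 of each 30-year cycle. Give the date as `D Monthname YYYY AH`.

Counting 39 days forward from JDN 2411993 reaches JDN 2412032, which is 22 Rabi' al-Awwal 1309 AH.

22 Rabi' al-Awwal 1309 AH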